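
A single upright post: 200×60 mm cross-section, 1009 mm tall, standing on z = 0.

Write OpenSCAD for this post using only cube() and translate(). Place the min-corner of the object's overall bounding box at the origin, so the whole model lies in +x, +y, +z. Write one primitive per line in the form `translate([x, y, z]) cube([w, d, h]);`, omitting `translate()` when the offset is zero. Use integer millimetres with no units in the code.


cube([200, 60, 1009]);


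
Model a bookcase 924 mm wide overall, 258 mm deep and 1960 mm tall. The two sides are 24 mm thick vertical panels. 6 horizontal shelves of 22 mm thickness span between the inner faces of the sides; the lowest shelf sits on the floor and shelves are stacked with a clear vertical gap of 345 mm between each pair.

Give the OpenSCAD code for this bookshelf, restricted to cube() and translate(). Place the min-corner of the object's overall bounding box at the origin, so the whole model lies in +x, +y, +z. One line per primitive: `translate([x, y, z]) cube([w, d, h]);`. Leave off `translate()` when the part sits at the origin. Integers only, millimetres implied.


cube([24, 258, 1960]);
translate([900, 0, 0]) cube([24, 258, 1960]);
translate([24, 0, 0]) cube([876, 258, 22]);
translate([24, 0, 367]) cube([876, 258, 22]);
translate([24, 0, 734]) cube([876, 258, 22]);
translate([24, 0, 1101]) cube([876, 258, 22]);
translate([24, 0, 1468]) cube([876, 258, 22]);
translate([24, 0, 1835]) cube([876, 258, 22]);


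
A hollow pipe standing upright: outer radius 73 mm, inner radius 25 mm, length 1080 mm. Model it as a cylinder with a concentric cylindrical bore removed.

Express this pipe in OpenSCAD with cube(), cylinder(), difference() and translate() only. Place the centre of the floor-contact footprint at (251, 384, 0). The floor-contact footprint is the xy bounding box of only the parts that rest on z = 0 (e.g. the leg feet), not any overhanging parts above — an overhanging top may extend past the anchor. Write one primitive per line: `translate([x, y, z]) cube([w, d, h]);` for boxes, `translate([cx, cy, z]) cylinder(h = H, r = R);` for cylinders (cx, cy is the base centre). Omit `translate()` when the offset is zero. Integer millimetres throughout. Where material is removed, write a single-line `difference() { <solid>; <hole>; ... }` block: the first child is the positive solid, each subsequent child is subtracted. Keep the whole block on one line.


difference() { translate([251, 384, 0]) cylinder(h = 1080, r = 73); translate([251, 384, 0]) cylinder(h = 1080, r = 25); }


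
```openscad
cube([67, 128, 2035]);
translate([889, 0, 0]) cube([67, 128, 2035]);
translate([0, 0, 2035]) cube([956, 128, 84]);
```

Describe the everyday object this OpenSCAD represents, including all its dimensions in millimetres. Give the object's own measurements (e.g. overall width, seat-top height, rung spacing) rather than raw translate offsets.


A door frame. The clear opening is 822 mm wide and 2035 mm high. Two 67 mm wide jambs, 128 mm deep, stand either side of the opening from the floor to the top of the opening. A 84 mm thick head sits across the top of both jambs, spanning the full outside width of the frame.


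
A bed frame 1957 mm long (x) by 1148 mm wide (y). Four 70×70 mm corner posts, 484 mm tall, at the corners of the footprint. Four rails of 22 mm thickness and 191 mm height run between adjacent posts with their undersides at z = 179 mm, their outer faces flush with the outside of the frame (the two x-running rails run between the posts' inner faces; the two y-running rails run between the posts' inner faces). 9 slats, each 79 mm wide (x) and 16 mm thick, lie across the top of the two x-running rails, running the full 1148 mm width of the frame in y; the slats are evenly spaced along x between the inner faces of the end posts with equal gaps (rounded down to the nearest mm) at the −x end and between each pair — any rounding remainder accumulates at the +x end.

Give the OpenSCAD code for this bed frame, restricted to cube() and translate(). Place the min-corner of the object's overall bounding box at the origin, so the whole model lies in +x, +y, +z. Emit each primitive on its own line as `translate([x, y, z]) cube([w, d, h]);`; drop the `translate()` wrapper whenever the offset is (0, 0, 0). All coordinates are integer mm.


// slat z = rail_z + rail_h = 179 + 191 = 370
// slat gap = ⌊(1817 − 9·79) / 10⌋ = 110
cube([70, 70, 484]);
translate([0, 1078, 0]) cube([70, 70, 484]);
translate([1887, 0, 0]) cube([70, 70, 484]);
translate([1887, 1078, 0]) cube([70, 70, 484]);
translate([70, 0, 179]) cube([1817, 22, 191]);
translate([70, 1126, 179]) cube([1817, 22, 191]);
translate([0, 70, 179]) cube([22, 1008, 191]);
translate([1935, 70, 179]) cube([22, 1008, 191]);
translate([180, 0, 370]) cube([79, 1148, 16]);
translate([369, 0, 370]) cube([79, 1148, 16]);
translate([558, 0, 370]) cube([79, 1148, 16]);
translate([747, 0, 370]) cube([79, 1148, 16]);
translate([936, 0, 370]) cube([79, 1148, 16]);
translate([1125, 0, 370]) cube([79, 1148, 16]);
translate([1314, 0, 370]) cube([79, 1148, 16]);
translate([1503, 0, 370]) cube([79, 1148, 16]);
translate([1692, 0, 370]) cube([79, 1148, 16]);


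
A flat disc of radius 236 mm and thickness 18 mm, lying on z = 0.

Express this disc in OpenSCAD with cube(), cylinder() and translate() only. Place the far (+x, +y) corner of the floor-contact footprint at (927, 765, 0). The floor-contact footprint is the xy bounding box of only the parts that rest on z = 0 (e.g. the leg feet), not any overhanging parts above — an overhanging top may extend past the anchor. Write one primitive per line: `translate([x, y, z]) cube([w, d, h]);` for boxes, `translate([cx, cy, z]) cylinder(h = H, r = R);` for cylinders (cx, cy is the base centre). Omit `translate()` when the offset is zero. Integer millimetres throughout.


translate([691, 529, 0]) cylinder(h = 18, r = 236);


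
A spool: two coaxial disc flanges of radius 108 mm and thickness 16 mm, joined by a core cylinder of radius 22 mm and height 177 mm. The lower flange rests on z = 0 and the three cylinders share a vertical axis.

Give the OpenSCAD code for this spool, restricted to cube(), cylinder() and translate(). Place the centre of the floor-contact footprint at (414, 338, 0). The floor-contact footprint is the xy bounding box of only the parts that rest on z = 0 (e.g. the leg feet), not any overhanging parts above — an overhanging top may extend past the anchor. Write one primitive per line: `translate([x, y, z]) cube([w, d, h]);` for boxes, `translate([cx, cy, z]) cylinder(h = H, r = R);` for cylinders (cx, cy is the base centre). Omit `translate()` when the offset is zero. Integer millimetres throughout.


translate([414, 338, 0]) cylinder(h = 16, r = 108);
translate([414, 338, 16]) cylinder(h = 177, r = 22);
translate([414, 338, 193]) cylinder(h = 16, r = 108);


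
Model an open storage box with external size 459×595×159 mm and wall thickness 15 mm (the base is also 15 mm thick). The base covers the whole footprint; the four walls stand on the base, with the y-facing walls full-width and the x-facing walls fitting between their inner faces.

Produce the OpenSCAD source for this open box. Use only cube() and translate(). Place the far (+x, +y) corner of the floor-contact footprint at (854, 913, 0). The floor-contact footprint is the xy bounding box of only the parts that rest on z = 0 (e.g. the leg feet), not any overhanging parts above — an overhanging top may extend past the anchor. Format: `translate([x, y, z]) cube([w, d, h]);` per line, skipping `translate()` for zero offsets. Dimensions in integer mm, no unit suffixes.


translate([395, 318, 0]) cube([459, 595, 15]);
translate([395, 318, 15]) cube([459, 15, 144]);
translate([395, 898, 15]) cube([459, 15, 144]);
translate([395, 333, 15]) cube([15, 565, 144]);
translate([839, 333, 15]) cube([15, 565, 144]);


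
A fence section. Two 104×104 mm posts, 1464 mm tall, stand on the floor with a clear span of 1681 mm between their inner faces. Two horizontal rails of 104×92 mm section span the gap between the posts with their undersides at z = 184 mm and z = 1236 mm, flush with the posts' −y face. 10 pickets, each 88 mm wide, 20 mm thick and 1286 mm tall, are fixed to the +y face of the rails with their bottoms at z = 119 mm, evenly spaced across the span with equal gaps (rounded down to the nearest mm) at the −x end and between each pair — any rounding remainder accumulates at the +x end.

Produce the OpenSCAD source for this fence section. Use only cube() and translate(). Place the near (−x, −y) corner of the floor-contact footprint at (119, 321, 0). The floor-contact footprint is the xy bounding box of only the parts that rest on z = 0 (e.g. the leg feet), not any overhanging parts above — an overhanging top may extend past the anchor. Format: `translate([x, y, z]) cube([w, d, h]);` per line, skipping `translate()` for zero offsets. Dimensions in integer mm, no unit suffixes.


translate([119, 321, 0]) cube([104, 104, 1464]);
translate([1904, 321, 0]) cube([104, 104, 1464]);
translate([223, 321, 184]) cube([1681, 104, 92]);
translate([223, 321, 1236]) cube([1681, 104, 92]);
translate([295, 425, 119]) cube([88, 20, 1286]);
translate([455, 425, 119]) cube([88, 20, 1286]);
translate([615, 425, 119]) cube([88, 20, 1286]);
translate([775, 425, 119]) cube([88, 20, 1286]);
translate([935, 425, 119]) cube([88, 20, 1286]);
translate([1095, 425, 119]) cube([88, 20, 1286]);
translate([1255, 425, 119]) cube([88, 20, 1286]);
translate([1415, 425, 119]) cube([88, 20, 1286]);
translate([1575, 425, 119]) cube([88, 20, 1286]);
translate([1735, 425, 119]) cube([88, 20, 1286]);


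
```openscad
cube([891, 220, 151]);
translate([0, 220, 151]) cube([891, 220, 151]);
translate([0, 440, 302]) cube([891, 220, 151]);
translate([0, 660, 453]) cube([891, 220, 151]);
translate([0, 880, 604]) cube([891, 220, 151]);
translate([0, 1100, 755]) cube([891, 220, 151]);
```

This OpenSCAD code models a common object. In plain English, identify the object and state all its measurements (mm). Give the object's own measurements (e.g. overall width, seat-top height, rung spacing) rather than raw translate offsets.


A straight staircase of 6 solid steps. Each step is 891 mm wide (x), 220 mm deep (y, the going) and 151 mm tall (the rise). The first step rests on the floor; each subsequent step sits one going further in +y and one rise higher in +z, directly behind and above the previous step with no overlap.


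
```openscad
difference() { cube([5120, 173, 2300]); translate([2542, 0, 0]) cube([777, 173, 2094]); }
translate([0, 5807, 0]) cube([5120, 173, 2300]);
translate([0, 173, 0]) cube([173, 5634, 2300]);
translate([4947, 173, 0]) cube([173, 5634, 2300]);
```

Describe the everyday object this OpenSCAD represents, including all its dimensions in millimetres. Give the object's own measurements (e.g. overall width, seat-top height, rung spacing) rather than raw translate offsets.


A single room: four walls, each 2300 mm tall and 173 mm thick, enclosing an outside footprint 5120×5980 mm (x × y), no floor or roof. The front and back walls (−y and +y sides) run the full x-width; the side walls fit between their inner faces. A door opening 777 mm wide and 2094 mm tall is cut through the front wall from the floor up, its −x edge 2542 mm from the wall's −x end.


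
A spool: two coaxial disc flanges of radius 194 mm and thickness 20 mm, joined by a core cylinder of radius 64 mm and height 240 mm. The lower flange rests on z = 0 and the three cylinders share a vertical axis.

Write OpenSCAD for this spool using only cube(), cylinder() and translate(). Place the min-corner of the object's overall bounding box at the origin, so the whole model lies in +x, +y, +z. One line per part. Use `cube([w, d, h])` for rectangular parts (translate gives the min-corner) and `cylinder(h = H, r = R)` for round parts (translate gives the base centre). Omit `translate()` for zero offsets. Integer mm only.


translate([194, 194, 0]) cylinder(h = 20, r = 194);
translate([194, 194, 20]) cylinder(h = 240, r = 64);
translate([194, 194, 260]) cylinder(h = 20, r = 194);


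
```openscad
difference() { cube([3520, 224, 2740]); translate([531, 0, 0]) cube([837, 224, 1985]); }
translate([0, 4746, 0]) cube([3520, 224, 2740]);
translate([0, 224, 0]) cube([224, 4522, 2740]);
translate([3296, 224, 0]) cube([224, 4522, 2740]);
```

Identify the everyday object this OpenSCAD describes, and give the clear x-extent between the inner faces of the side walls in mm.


A single room. The interior width is 3072 mm.

Four walls enclosing a rectangle with a door in the front wall — a room. Outside width 3520 minus two 224 mm walls gives 3072 mm.


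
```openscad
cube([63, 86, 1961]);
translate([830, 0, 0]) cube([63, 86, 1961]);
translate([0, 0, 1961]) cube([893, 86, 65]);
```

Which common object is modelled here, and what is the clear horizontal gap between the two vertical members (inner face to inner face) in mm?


A door frame. The clear opening width is 767 mm.

Two 1961 mm tall posts with a header on top — a door frame. The left jamb is 63 mm wide at x = 0; the right jamb starts at x = 830. The clear opening is 830 − 63 = 767 mm.


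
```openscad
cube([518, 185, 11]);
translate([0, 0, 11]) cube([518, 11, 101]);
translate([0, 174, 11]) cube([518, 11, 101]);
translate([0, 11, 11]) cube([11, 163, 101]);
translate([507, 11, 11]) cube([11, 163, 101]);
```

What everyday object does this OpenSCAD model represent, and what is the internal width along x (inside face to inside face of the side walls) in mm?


An open box. The internal width is 496 mm.

A 518×185 base slab with four walls standing on it — an open box. The base is 518 mm wide and the walls are 11 mm thick, so the internal width is 518 − 2 × 11 = 496 mm.


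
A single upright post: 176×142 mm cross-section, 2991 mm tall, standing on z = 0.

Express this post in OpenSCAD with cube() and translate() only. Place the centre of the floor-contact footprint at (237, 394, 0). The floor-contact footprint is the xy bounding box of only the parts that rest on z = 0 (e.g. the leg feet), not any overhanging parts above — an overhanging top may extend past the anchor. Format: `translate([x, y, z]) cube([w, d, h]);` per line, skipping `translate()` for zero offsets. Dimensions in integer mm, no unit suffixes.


translate([149, 323, 0]) cube([176, 142, 2991]);


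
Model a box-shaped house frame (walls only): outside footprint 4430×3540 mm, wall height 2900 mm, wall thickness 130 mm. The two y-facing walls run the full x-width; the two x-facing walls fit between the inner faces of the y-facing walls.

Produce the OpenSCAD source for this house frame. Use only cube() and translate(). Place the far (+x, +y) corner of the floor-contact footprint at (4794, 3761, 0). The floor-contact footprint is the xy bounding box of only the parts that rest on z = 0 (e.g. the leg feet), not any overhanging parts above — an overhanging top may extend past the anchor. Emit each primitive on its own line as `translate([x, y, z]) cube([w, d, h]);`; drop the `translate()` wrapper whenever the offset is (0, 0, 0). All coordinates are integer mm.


translate([364, 221, 0]) cube([4430, 130, 2900]);
translate([364, 3631, 0]) cube([4430, 130, 2900]);
translate([364, 351, 0]) cube([130, 3280, 2900]);
translate([4664, 351, 0]) cube([130, 3280, 2900]);


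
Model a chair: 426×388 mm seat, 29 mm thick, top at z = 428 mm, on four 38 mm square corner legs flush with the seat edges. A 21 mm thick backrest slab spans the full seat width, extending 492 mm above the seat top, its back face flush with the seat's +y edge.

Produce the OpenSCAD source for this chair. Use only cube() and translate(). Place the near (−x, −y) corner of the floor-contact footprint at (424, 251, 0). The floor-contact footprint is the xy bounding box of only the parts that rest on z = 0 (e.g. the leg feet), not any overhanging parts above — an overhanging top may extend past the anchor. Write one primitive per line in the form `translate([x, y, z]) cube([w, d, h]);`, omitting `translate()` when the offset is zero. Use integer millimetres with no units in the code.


translate([424, 251, 399]) cube([426, 388, 29]);
translate([424, 251, 0]) cube([38, 38, 399]);
translate([812, 251, 0]) cube([38, 38, 399]);
translate([424, 601, 0]) cube([38, 38, 399]);
translate([812, 601, 0]) cube([38, 38, 399]);
translate([424, 618, 428]) cube([426, 21, 492]);


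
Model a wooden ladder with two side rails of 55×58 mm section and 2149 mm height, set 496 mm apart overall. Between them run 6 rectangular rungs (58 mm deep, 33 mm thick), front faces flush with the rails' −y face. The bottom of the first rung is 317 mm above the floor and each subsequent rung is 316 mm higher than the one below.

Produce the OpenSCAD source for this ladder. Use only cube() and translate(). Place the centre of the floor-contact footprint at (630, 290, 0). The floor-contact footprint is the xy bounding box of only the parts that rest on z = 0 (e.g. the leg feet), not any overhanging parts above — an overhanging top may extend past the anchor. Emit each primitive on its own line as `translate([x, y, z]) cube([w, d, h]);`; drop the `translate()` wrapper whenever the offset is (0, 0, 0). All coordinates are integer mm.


// rung span = 496 - 2*55 = 386
// rung[k] z = 317 + k*316
translate([382, 261, 0]) cube([55, 58, 2149]);
translate([823, 261, 0]) cube([55, 58, 2149]);
translate([437, 261, 317]) cube([386, 58, 33]);
translate([437, 261, 633]) cube([386, 58, 33]);
translate([437, 261, 949]) cube([386, 58, 33]);
translate([437, 261, 1265]) cube([386, 58, 33]);
translate([437, 261, 1581]) cube([386, 58, 33]);
translate([437, 261, 1897]) cube([386, 58, 33]);


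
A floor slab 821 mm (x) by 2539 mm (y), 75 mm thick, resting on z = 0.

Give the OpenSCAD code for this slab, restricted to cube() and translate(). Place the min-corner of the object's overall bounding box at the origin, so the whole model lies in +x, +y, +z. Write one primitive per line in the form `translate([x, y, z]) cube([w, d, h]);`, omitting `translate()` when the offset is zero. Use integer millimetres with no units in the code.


cube([821, 2539, 75]);


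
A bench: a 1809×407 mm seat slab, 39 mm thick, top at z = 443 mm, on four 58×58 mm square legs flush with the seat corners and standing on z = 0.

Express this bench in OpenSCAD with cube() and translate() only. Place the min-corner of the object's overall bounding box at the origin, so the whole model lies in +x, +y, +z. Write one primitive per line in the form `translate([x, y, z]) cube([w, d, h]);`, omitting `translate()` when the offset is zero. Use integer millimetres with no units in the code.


translate([0, 0, 404]) cube([1809, 407, 39]);
cube([58, 58, 404]);
translate([0, 349, 0]) cube([58, 58, 404]);
translate([1751, 0, 0]) cube([58, 58, 404]);
translate([1751, 349, 0]) cube([58, 58, 404]);


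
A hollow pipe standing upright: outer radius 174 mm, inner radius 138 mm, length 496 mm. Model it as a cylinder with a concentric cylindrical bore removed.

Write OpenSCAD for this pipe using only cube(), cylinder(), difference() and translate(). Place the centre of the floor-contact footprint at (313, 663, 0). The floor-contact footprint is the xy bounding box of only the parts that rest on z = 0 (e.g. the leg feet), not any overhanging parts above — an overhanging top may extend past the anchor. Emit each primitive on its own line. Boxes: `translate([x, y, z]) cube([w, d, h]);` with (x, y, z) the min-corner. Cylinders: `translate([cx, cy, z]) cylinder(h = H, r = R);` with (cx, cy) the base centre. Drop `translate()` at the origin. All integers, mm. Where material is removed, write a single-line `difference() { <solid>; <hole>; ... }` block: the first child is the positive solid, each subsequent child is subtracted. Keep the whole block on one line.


difference() { translate([313, 663, 0]) cylinder(h = 496, r = 174); translate([313, 663, 0]) cylinder(h = 496, r = 138); }


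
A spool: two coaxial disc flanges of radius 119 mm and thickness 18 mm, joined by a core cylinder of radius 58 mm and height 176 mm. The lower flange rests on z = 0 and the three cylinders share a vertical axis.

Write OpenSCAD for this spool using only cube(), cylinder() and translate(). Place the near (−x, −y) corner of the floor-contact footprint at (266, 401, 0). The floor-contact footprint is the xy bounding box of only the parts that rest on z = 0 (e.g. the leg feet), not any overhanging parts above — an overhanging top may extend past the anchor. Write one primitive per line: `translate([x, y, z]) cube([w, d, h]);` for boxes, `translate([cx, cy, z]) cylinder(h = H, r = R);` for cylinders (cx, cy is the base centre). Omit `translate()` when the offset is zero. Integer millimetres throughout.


translate([385, 520, 0]) cylinder(h = 18, r = 119);
translate([385, 520, 18]) cylinder(h = 176, r = 58);
translate([385, 520, 194]) cylinder(h = 18, r = 119);


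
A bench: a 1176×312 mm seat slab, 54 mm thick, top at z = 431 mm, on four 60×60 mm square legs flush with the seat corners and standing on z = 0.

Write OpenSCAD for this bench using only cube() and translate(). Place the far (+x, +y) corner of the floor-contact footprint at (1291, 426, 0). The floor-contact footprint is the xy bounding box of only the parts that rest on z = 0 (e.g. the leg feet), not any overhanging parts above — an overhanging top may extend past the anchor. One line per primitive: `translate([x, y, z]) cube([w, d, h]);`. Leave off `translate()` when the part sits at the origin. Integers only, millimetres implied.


translate([115, 114, 377]) cube([1176, 312, 54]);
translate([115, 114, 0]) cube([60, 60, 377]);
translate([115, 366, 0]) cube([60, 60, 377]);
translate([1231, 114, 0]) cube([60, 60, 377]);
translate([1231, 366, 0]) cube([60, 60, 377]);


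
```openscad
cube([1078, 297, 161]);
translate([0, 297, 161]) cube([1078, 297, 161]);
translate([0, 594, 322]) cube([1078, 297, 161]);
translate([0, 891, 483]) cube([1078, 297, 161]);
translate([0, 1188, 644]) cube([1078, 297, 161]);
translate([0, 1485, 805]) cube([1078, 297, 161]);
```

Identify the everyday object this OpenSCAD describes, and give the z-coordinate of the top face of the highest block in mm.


A staircase. The total rise is 966 mm.

6 identical blocks, each offset up and back from the previous — a staircase. Each step is 161 mm tall and there are 6 of them, so the total rise is 6 × 161 = 966 mm.


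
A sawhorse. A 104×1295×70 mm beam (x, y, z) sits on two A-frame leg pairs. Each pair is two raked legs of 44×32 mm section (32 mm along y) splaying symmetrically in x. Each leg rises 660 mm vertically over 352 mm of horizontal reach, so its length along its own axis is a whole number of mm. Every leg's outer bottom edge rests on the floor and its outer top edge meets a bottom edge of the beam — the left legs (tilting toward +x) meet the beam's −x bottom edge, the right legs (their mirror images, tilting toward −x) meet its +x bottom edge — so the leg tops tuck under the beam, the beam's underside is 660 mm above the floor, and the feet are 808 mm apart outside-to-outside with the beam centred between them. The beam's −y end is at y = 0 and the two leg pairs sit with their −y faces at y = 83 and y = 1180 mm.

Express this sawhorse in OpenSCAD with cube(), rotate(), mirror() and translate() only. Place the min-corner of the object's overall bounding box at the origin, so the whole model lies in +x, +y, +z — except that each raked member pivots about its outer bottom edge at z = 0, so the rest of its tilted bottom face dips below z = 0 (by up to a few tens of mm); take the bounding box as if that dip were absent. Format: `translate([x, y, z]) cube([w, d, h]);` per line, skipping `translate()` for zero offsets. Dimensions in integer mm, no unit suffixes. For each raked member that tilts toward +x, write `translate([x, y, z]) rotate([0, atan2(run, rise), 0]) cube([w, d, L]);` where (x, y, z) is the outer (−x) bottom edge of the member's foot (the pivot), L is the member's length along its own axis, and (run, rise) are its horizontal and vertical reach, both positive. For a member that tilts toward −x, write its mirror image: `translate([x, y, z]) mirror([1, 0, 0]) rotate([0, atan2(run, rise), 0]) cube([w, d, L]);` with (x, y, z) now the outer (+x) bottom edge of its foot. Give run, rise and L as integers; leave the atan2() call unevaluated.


translate([352, 0, 660]) cube([104, 1295, 70]);
translate([0, 83, 0]) rotate([0, atan2(352, 660), 0]) cube([44, 32, 748]);
translate([808, 83, 0]) mirror([1, 0, 0]) rotate([0, atan2(352, 660), 0]) cube([44, 32, 748]);
translate([0, 1180, 0]) rotate([0, atan2(352, 660), 0]) cube([44, 32, 748]);
translate([808, 1180, 0]) mirror([1, 0, 0]) rotate([0, atan2(352, 660), 0]) cube([44, 32, 748]);


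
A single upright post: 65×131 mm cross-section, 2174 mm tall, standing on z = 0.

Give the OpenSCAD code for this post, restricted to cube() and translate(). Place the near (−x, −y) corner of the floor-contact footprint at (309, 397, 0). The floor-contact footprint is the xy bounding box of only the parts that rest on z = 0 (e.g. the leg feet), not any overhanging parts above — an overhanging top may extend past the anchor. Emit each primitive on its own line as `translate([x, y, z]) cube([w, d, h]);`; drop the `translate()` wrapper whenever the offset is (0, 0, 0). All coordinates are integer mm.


translate([309, 397, 0]) cube([65, 131, 2174]);


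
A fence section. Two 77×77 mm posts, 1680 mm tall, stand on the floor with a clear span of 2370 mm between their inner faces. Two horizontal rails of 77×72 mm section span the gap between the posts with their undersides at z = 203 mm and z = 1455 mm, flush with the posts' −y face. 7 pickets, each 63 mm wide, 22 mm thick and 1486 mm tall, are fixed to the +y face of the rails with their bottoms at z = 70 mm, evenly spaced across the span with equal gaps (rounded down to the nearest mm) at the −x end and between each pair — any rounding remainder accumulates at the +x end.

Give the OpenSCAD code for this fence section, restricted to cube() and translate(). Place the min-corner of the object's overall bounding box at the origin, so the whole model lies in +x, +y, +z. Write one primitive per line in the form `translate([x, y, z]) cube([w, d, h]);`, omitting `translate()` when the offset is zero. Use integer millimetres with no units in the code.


cube([77, 77, 1680]);
translate([2447, 0, 0]) cube([77, 77, 1680]);
translate([77, 0, 203]) cube([2370, 77, 72]);
translate([77, 0, 1455]) cube([2370, 77, 72]);
translate([318, 77, 70]) cube([63, 22, 1486]);
translate([622, 77, 70]) cube([63, 22, 1486]);
translate([926, 77, 70]) cube([63, 22, 1486]);
translate([1230, 77, 70]) cube([63, 22, 1486]);
translate([1534, 77, 70]) cube([63, 22, 1486]);
translate([1838, 77, 70]) cube([63, 22, 1486]);
translate([2142, 77, 70]) cube([63, 22, 1486]);


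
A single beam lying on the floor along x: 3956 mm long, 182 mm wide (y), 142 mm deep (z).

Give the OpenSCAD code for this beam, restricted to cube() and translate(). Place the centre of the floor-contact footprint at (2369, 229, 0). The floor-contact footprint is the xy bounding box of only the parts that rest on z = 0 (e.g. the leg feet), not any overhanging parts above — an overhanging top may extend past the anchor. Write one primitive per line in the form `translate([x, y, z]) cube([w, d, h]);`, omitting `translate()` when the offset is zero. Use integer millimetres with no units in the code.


translate([391, 138, 0]) cube([3956, 182, 142]);


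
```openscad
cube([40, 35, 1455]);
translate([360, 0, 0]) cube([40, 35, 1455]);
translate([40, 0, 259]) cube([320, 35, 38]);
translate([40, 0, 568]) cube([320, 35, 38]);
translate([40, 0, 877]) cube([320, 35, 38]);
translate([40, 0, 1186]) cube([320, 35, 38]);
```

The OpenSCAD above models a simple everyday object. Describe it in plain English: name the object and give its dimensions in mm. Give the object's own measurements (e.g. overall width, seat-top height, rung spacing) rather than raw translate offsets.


A straight ladder. Two 40×35 mm vertical rails, 1455 mm tall, stand 400 mm apart (outside-to-outside) with their front faces coplanar on the −y side. 4 rungs, each 35 mm deep and 38 mm tall, span between the inner faces of the rails, front faces flush with the rails. The lowest rung's underside is at z = 259 mm and rungs are spaced 309 mm apart (underside to underside).


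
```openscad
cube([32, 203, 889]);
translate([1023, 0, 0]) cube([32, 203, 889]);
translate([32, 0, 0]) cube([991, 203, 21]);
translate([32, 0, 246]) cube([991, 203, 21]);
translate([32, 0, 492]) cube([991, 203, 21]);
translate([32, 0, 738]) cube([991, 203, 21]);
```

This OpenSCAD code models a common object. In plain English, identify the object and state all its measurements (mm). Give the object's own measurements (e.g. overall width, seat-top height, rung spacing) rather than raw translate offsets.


An open bookshelf. Two side panels, each 32 mm thick, 203 mm deep and 889 mm tall, stand 1055 mm apart (outside-to-outside). Between them sit 4 shelves, each 21 mm thick and 203 mm deep, spanning the full gap between the sides. The bottom shelf rests on the floor (its underside at z = 0) and the clear gap between one shelf's top and the next shelf's underside is 225 mm.


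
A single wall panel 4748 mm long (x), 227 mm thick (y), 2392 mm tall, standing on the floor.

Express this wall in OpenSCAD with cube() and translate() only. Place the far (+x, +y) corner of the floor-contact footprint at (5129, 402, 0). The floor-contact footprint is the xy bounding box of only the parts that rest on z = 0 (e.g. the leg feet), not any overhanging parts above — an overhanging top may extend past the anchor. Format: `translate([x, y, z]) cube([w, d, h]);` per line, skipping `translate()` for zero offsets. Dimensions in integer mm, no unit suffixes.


translate([381, 175, 0]) cube([4748, 227, 2392]);


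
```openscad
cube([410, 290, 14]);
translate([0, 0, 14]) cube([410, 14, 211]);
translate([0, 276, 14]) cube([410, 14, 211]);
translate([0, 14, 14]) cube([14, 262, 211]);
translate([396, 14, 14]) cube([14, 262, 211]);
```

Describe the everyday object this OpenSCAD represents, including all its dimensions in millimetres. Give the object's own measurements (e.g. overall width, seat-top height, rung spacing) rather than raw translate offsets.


An open-topped rectangular box: outside dimensions 410×290×225 mm, with a uniform wall and base thickness of 14 mm. The base is a full 410×290 slab on the floor; four walls sit on top of the base. The front and back walls (the −y and +y sides) span the full width; the two side walls fit between them.


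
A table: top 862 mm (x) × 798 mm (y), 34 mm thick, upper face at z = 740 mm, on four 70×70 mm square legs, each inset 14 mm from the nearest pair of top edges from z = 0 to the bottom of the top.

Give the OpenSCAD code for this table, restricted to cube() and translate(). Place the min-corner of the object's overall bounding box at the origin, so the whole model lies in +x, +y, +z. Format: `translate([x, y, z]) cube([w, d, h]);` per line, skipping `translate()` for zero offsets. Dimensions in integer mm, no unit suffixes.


translate([0, 0, 706]) cube([862, 798, 34]);
translate([14, 14, 0]) cube([70, 70, 706]);
translate([778, 14, 0]) cube([70, 70, 706]);
translate([14, 714, 0]) cube([70, 70, 706]);
translate([778, 714, 0]) cube([70, 70, 706]);


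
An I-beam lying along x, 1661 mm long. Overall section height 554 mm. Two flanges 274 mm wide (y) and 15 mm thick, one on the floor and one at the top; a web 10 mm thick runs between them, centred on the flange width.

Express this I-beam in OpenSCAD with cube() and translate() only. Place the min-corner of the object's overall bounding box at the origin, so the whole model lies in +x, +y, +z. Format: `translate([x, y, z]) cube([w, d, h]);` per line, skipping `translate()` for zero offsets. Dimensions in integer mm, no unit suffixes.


cube([1661, 274, 15]);
translate([0, 132, 15]) cube([1661, 10, 524]);
translate([0, 0, 539]) cube([1661, 274, 15]);


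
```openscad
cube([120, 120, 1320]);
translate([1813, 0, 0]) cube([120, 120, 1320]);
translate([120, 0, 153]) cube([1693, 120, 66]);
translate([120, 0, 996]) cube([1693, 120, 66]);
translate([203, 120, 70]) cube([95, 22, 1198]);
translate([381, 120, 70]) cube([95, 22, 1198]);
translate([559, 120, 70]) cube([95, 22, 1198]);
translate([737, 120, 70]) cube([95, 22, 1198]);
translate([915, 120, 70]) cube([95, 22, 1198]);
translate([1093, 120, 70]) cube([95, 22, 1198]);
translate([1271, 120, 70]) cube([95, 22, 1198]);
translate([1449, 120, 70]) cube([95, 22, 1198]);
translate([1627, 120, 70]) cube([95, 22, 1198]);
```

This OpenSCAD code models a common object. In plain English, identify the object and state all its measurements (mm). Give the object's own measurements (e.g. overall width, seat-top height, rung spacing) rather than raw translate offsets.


A fence section. Two 120×120 mm posts, 1320 mm tall, stand on the floor with a clear span of 1693 mm between their inner faces. Two horizontal rails of 120×66 mm section span the gap between the posts with their undersides at z = 153 mm and z = 996 mm, flush with the posts' −y face. 9 pickets, each 95 mm wide, 22 mm thick and 1198 mm tall, are fixed to the +y face of the rails with their bottoms at z = 70 mm, spaced across the span with a 83 mm gap after the −x post and between neighbouring pickets, with 91 mm left before the +x post.


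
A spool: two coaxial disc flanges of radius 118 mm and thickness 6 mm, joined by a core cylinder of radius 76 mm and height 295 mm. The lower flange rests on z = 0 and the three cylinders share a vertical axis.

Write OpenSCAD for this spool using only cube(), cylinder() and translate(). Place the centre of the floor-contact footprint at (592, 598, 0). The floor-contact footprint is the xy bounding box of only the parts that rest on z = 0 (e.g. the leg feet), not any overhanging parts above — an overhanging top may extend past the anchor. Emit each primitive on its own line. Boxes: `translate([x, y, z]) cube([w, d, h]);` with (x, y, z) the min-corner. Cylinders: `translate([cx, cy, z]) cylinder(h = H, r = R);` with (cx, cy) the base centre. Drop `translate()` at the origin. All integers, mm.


translate([592, 598, 0]) cylinder(h = 6, r = 118);
translate([592, 598, 6]) cylinder(h = 295, r = 76);
translate([592, 598, 301]) cylinder(h = 6, r = 118);


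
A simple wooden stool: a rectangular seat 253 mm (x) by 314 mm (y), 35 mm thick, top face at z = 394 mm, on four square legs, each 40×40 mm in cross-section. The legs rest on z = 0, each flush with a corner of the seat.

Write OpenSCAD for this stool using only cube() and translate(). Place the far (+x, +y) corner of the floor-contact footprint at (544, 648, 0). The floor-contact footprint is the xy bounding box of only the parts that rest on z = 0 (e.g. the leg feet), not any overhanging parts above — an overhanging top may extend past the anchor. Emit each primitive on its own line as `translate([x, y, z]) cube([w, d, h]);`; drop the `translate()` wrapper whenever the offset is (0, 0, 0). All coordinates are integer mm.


translate([291, 334, 359]) cube([253, 314, 35]);
translate([291, 334, 0]) cube([40, 40, 359]);
translate([504, 334, 0]) cube([40, 40, 359]);
translate([291, 608, 0]) cube([40, 40, 359]);
translate([504, 608, 0]) cube([40, 40, 359]);


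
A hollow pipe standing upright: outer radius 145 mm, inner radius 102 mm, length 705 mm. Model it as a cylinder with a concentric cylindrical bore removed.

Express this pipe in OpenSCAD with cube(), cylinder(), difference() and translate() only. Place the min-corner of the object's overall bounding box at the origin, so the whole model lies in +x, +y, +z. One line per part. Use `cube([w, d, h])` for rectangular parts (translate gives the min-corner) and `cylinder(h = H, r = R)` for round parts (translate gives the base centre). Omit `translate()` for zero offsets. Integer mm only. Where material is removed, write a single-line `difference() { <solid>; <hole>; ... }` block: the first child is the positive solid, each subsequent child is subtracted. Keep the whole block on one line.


difference() { translate([145, 145, 0]) cylinder(h = 705, r = 145); translate([145, 145, 0]) cylinder(h = 705, r = 102); }


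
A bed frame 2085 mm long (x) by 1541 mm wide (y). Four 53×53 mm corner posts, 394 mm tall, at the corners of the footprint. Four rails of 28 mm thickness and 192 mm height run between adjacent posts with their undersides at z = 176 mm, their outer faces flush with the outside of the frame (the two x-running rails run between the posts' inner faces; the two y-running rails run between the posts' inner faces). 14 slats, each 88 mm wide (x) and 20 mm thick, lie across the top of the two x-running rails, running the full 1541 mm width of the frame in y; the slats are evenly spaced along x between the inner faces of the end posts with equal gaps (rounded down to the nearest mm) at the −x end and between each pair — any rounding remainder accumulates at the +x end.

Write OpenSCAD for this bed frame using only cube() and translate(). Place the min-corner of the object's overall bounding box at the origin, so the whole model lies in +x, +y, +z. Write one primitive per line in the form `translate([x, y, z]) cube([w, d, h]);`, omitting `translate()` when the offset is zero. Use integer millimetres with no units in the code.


// slat z = rail_z + rail_h = 176 + 192 = 368
// slat gap = ⌊(1979 − 14·88) / 15⌋ = 49
cube([53, 53, 394]);
translate([0, 1488, 0]) cube([53, 53, 394]);
translate([2032, 0, 0]) cube([53, 53, 394]);
translate([2032, 1488, 0]) cube([53, 53, 394]);
translate([53, 0, 176]) cube([1979, 28, 192]);
translate([53, 1513, 176]) cube([1979, 28, 192]);
translate([0, 53, 176]) cube([28, 1435, 192]);
translate([2057, 53, 176]) cube([28, 1435, 192]);
translate([102, 0, 368]) cube([88, 1541, 20]);
translate([239, 0, 368]) cube([88, 1541, 20]);
translate([376, 0, 368]) cube([88, 1541, 20]);
translate([513, 0, 368]) cube([88, 1541, 20]);
translate([650, 0, 368]) cube([88, 1541, 20]);
translate([787, 0, 368]) cube([88, 1541, 20]);
translate([924, 0, 368]) cube([88, 1541, 20]);
translate([1061, 0, 368]) cube([88, 1541, 20]);
translate([1198, 0, 368]) cube([88, 1541, 20]);
translate([1335, 0, 368]) cube([88, 1541, 20]);
translate([1472, 0, 368]) cube([88, 1541, 20]);
translate([1609, 0, 368]) cube([88, 1541, 20]);
translate([1746, 0, 368]) cube([88, 1541, 20]);
translate([1883, 0, 368]) cube([88, 1541, 20]);


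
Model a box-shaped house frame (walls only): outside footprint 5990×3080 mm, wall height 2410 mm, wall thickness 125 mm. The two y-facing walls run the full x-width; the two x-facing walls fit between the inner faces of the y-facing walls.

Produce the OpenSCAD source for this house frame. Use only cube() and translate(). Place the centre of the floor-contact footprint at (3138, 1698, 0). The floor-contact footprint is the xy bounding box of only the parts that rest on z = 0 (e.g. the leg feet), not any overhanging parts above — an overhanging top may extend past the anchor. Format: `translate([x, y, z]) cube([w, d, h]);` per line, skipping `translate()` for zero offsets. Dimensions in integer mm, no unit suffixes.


translate([143, 158, 0]) cube([5990, 125, 2410]);
translate([143, 3113, 0]) cube([5990, 125, 2410]);
translate([143, 283, 0]) cube([125, 2830, 2410]);
translate([6008, 283, 0]) cube([125, 2830, 2410]);


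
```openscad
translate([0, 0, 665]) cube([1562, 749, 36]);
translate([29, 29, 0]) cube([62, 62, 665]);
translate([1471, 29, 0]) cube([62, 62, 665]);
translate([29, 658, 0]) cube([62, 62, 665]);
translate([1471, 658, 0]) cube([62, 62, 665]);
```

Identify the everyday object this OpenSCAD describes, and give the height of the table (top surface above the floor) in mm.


A table. The table height is 701 mm.

A 1562×749×36 slab sits at z = 665 on four 62 mm square posts — a table. The top surface is at 665 + 36 = 701 mm.
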